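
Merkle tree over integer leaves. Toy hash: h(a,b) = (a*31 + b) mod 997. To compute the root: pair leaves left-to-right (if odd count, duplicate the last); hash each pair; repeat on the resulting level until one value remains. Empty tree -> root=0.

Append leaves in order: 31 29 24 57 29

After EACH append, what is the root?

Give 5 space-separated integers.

Answer: 31 990 551 584 941

Derivation:
After append 31 (leaves=[31]):
  L0: [31]
  root=31
After append 29 (leaves=[31, 29]):
  L0: [31, 29]
  L1: h(31,29)=(31*31+29)%997=990 -> [990]
  root=990
After append 24 (leaves=[31, 29, 24]):
  L0: [31, 29, 24]
  L1: h(31,29)=(31*31+29)%997=990 h(24,24)=(24*31+24)%997=768 -> [990, 768]
  L2: h(990,768)=(990*31+768)%997=551 -> [551]
  root=551
After append 57 (leaves=[31, 29, 24, 57]):
  L0: [31, 29, 24, 57]
  L1: h(31,29)=(31*31+29)%997=990 h(24,57)=(24*31+57)%997=801 -> [990, 801]
  L2: h(990,801)=(990*31+801)%997=584 -> [584]
  root=584
After append 29 (leaves=[31, 29, 24, 57, 29]):
  L0: [31, 29, 24, 57, 29]
  L1: h(31,29)=(31*31+29)%997=990 h(24,57)=(24*31+57)%997=801 h(29,29)=(29*31+29)%997=928 -> [990, 801, 928]
  L2: h(990,801)=(990*31+801)%997=584 h(928,928)=(928*31+928)%997=783 -> [584, 783]
  L3: h(584,783)=(584*31+783)%997=941 -> [941]
  root=941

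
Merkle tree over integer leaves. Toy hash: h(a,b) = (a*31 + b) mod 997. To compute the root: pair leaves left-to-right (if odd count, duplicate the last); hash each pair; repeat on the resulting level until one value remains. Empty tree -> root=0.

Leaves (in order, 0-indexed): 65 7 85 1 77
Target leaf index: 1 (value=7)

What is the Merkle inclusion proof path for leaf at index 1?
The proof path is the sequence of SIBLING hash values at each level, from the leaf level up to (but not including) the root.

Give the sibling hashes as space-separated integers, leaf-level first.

L0 (leaves): [65, 7, 85, 1, 77], target index=1
L1: h(65,7)=(65*31+7)%997=28 [pair 0] h(85,1)=(85*31+1)%997=642 [pair 1] h(77,77)=(77*31+77)%997=470 [pair 2] -> [28, 642, 470]
  Sibling for proof at L0: 65
L2: h(28,642)=(28*31+642)%997=513 [pair 0] h(470,470)=(470*31+470)%997=85 [pair 1] -> [513, 85]
  Sibling for proof at L1: 642
L3: h(513,85)=(513*31+85)%997=36 [pair 0] -> [36]
  Sibling for proof at L2: 85
Root: 36
Proof path (sibling hashes from leaf to root): [65, 642, 85]

Answer: 65 642 85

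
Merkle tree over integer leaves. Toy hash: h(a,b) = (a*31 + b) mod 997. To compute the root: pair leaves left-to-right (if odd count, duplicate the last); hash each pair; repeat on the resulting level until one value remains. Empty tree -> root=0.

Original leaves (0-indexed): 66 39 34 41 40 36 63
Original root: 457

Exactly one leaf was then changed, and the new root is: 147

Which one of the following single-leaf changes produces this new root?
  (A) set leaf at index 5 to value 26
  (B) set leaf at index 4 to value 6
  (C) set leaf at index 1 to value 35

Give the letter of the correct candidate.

Answer: A

Derivation:
Original leaves: [66, 39, 34, 41, 40, 36, 63]
Target new root: 147
Try each candidate change and compute the resulting root:
Candidate A: set leaf[5] = 26 -> leaves = [66, 39, 34, 41, 40, 26, 63]
  L0: [66, 39, 34, 41, 40, 26, 63]
  L1: h(66,39)=(66*31+39)%997=91 h(34,41)=(34*31+41)%997=98 h(40,26)=(40*31+26)%997=269 h(63,63)=(63*31+63)%997=22 -> [91, 98, 269, 22]
  L2: h(91,98)=(91*31+98)%997=925 h(269,22)=(269*31+22)%997=385 -> [925, 385]
  L3: h(925,385)=(925*31+385)%997=147 -> [147]
  root = 147 == target 147  ** MATCH **
Candidate B: set leaf[4] = 6 -> leaves = [66, 39, 34, 41, 6, 36, 63]
  L0: [66, 39, 34, 41, 6, 36, 63]
  L1: h(66,39)=(66*31+39)%997=91 h(34,41)=(34*31+41)%997=98 h(6,36)=(6*31+36)%997=222 h(63,63)=(63*31+63)%997=22 -> [91, 98, 222, 22]
  L2: h(91,98)=(91*31+98)%997=925 h(222,22)=(222*31+22)%997=922 -> [925, 922]
  L3: h(925,922)=(925*31+922)%997=684 -> [684]
  root = 684 != target 147
Candidate C: set leaf[1] = 35 -> leaves = [66, 35, 34, 41, 40, 36, 63]
  L0: [66, 35, 34, 41, 40, 36, 63]
  L1: h(66,35)=(66*31+35)%997=87 h(34,41)=(34*31+41)%997=98 h(40,36)=(40*31+36)%997=279 h(63,63)=(63*31+63)%997=22 -> [87, 98, 279, 22]
  L2: h(87,98)=(87*31+98)%997=801 h(279,22)=(279*31+22)%997=695 -> [801, 695]
  L3: h(801,695)=(801*31+695)%997=601 -> [601]
  root = 601 != target 147
Candidate A produces the target root.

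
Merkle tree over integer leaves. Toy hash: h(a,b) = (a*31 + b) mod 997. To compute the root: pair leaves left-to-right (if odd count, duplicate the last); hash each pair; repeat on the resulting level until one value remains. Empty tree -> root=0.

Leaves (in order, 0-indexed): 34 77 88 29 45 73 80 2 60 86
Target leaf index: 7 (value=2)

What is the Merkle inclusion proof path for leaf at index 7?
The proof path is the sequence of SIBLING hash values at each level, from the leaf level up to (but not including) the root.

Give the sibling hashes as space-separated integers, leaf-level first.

Answer: 80 471 929 698

Derivation:
L0 (leaves): [34, 77, 88, 29, 45, 73, 80, 2, 60, 86], target index=7
L1: h(34,77)=(34*31+77)%997=134 [pair 0] h(88,29)=(88*31+29)%997=763 [pair 1] h(45,73)=(45*31+73)%997=471 [pair 2] h(80,2)=(80*31+2)%997=488 [pair 3] h(60,86)=(60*31+86)%997=949 [pair 4] -> [134, 763, 471, 488, 949]
  Sibling for proof at L0: 80
L2: h(134,763)=(134*31+763)%997=929 [pair 0] h(471,488)=(471*31+488)%997=134 [pair 1] h(949,949)=(949*31+949)%997=458 [pair 2] -> [929, 134, 458]
  Sibling for proof at L1: 471
L3: h(929,134)=(929*31+134)%997=20 [pair 0] h(458,458)=(458*31+458)%997=698 [pair 1] -> [20, 698]
  Sibling for proof at L2: 929
L4: h(20,698)=(20*31+698)%997=321 [pair 0] -> [321]
  Sibling for proof at L3: 698
Root: 321
Proof path (sibling hashes from leaf to root): [80, 471, 929, 698]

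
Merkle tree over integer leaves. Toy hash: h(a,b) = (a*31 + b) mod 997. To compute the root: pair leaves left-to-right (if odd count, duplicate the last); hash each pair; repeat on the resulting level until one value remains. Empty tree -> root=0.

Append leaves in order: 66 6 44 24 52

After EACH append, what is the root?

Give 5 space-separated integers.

After append 66 (leaves=[66]):
  L0: [66]
  root=66
After append 6 (leaves=[66, 6]):
  L0: [66, 6]
  L1: h(66,6)=(66*31+6)%997=58 -> [58]
  root=58
After append 44 (leaves=[66, 6, 44]):
  L0: [66, 6, 44]
  L1: h(66,6)=(66*31+6)%997=58 h(44,44)=(44*31+44)%997=411 -> [58, 411]
  L2: h(58,411)=(58*31+411)%997=215 -> [215]
  root=215
After append 24 (leaves=[66, 6, 44, 24]):
  L0: [66, 6, 44, 24]
  L1: h(66,6)=(66*31+6)%997=58 h(44,24)=(44*31+24)%997=391 -> [58, 391]
  L2: h(58,391)=(58*31+391)%997=195 -> [195]
  root=195
After append 52 (leaves=[66, 6, 44, 24, 52]):
  L0: [66, 6, 44, 24, 52]
  L1: h(66,6)=(66*31+6)%997=58 h(44,24)=(44*31+24)%997=391 h(52,52)=(52*31+52)%997=667 -> [58, 391, 667]
  L2: h(58,391)=(58*31+391)%997=195 h(667,667)=(667*31+667)%997=407 -> [195, 407]
  L3: h(195,407)=(195*31+407)%997=470 -> [470]
  root=470

Answer: 66 58 215 195 470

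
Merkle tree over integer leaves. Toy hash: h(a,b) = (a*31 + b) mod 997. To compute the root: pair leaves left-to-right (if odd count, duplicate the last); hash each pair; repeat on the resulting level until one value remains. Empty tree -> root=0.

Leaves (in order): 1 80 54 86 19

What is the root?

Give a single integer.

L0: [1, 80, 54, 86, 19]
L1: h(1,80)=(1*31+80)%997=111 h(54,86)=(54*31+86)%997=763 h(19,19)=(19*31+19)%997=608 -> [111, 763, 608]
L2: h(111,763)=(111*31+763)%997=216 h(608,608)=(608*31+608)%997=513 -> [216, 513]
L3: h(216,513)=(216*31+513)%997=230 -> [230]

Answer: 230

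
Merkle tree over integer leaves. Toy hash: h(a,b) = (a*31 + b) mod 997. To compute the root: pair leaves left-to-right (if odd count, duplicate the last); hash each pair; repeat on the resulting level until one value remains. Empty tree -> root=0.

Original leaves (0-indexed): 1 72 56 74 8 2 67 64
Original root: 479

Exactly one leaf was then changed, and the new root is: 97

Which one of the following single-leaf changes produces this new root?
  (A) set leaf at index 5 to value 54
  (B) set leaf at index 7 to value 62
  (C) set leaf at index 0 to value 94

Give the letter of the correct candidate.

Answer: A

Derivation:
Original leaves: [1, 72, 56, 74, 8, 2, 67, 64]
Target new root: 97
Try each candidate change and compute the resulting root:
Candidate A: set leaf[5] = 54 -> leaves = [1, 72, 56, 74, 8, 54, 67, 64]
  L0: [1, 72, 56, 74, 8, 54, 67, 64]
  L1: h(1,72)=(1*31+72)%997=103 h(56,74)=(56*31+74)%997=813 h(8,54)=(8*31+54)%997=302 h(67,64)=(67*31+64)%997=147 -> [103, 813, 302, 147]
  L2: h(103,813)=(103*31+813)%997=18 h(302,147)=(302*31+147)%997=536 -> [18, 536]
  L3: h(18,536)=(18*31+536)%997=97 -> [97]
  root = 97 == target 97  ** MATCH **
Candidate B: set leaf[7] = 62 -> leaves = [1, 72, 56, 74, 8, 2, 67, 62]
  L0: [1, 72, 56, 74, 8, 2, 67, 62]
  L1: h(1,72)=(1*31+72)%997=103 h(56,74)=(56*31+74)%997=813 h(8,2)=(8*31+2)%997=250 h(67,62)=(67*31+62)%997=145 -> [103, 813, 250, 145]
  L2: h(103,813)=(103*31+813)%997=18 h(250,145)=(250*31+145)%997=916 -> [18, 916]
  L3: h(18,916)=(18*31+916)%997=477 -> [477]
  root = 477 != target 97
Candidate C: set leaf[0] = 94 -> leaves = [94, 72, 56, 74, 8, 2, 67, 64]
  L0: [94, 72, 56, 74, 8, 2, 67, 64]
  L1: h(94,72)=(94*31+72)%997=992 h(56,74)=(56*31+74)%997=813 h(8,2)=(8*31+2)%997=250 h(67,64)=(67*31+64)%997=147 -> [992, 813, 250, 147]
  L2: h(992,813)=(992*31+813)%997=658 h(250,147)=(250*31+147)%997=918 -> [658, 918]
  L3: h(658,918)=(658*31+918)%997=379 -> [379]
  root = 379 != target 97
Candidate A produces the target root.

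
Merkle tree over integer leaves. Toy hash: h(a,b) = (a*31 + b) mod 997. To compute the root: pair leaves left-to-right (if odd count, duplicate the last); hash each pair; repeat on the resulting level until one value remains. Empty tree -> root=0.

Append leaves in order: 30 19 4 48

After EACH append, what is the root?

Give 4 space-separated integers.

Answer: 30 949 634 678

Derivation:
After append 30 (leaves=[30]):
  L0: [30]
  root=30
After append 19 (leaves=[30, 19]):
  L0: [30, 19]
  L1: h(30,19)=(30*31+19)%997=949 -> [949]
  root=949
After append 4 (leaves=[30, 19, 4]):
  L0: [30, 19, 4]
  L1: h(30,19)=(30*31+19)%997=949 h(4,4)=(4*31+4)%997=128 -> [949, 128]
  L2: h(949,128)=(949*31+128)%997=634 -> [634]
  root=634
After append 48 (leaves=[30, 19, 4, 48]):
  L0: [30, 19, 4, 48]
  L1: h(30,19)=(30*31+19)%997=949 h(4,48)=(4*31+48)%997=172 -> [949, 172]
  L2: h(949,172)=(949*31+172)%997=678 -> [678]
  root=678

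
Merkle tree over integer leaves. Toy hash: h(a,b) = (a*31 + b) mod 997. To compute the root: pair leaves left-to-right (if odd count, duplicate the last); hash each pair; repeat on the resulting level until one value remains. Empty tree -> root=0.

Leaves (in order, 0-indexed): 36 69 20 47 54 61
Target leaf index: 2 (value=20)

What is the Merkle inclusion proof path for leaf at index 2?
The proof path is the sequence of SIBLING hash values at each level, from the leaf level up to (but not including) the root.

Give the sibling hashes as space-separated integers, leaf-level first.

Answer: 47 188 685

Derivation:
L0 (leaves): [36, 69, 20, 47, 54, 61], target index=2
L1: h(36,69)=(36*31+69)%997=188 [pair 0] h(20,47)=(20*31+47)%997=667 [pair 1] h(54,61)=(54*31+61)%997=738 [pair 2] -> [188, 667, 738]
  Sibling for proof at L0: 47
L2: h(188,667)=(188*31+667)%997=513 [pair 0] h(738,738)=(738*31+738)%997=685 [pair 1] -> [513, 685]
  Sibling for proof at L1: 188
L3: h(513,685)=(513*31+685)%997=636 [pair 0] -> [636]
  Sibling for proof at L2: 685
Root: 636
Proof path (sibling hashes from leaf to root): [47, 188, 685]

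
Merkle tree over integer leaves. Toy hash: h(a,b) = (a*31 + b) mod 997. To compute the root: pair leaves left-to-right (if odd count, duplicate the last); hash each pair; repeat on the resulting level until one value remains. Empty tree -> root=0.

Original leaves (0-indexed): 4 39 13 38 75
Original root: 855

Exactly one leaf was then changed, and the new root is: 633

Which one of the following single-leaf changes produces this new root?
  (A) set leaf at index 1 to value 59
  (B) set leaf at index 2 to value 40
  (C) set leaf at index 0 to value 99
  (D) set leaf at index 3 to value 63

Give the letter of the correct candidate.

Answer: D

Derivation:
Original leaves: [4, 39, 13, 38, 75]
Target new root: 633
Try each candidate change and compute the resulting root:
Candidate A: set leaf[1] = 59 -> leaves = [4, 59, 13, 38, 75]
  L0: [4, 59, 13, 38, 75]
  L1: h(4,59)=(4*31+59)%997=183 h(13,38)=(13*31+38)%997=441 h(75,75)=(75*31+75)%997=406 -> [183, 441, 406]
  L2: h(183,441)=(183*31+441)%997=132 h(406,406)=(406*31+406)%997=31 -> [132, 31]
  L3: h(132,31)=(132*31+31)%997=135 -> [135]
  root = 135 != target 633
Candidate B: set leaf[2] = 40 -> leaves = [4, 39, 40, 38, 75]
  L0: [4, 39, 40, 38, 75]
  L1: h(4,39)=(4*31+39)%997=163 h(40,38)=(40*31+38)%997=281 h(75,75)=(75*31+75)%997=406 -> [163, 281, 406]
  L2: h(163,281)=(163*31+281)%997=349 h(406,406)=(406*31+406)%997=31 -> [349, 31]
  L3: h(349,31)=(349*31+31)%997=880 -> [880]
  root = 880 != target 633
Candidate C: set leaf[0] = 99 -> leaves = [99, 39, 13, 38, 75]
  L0: [99, 39, 13, 38, 75]
  L1: h(99,39)=(99*31+39)%997=117 h(13,38)=(13*31+38)%997=441 h(75,75)=(75*31+75)%997=406 -> [117, 441, 406]
  L2: h(117,441)=(117*31+441)%997=80 h(406,406)=(406*31+406)%997=31 -> [80, 31]
  L3: h(80,31)=(80*31+31)%997=517 -> [517]
  root = 517 != target 633
Candidate D: set leaf[3] = 63 -> leaves = [4, 39, 13, 63, 75]
  L0: [4, 39, 13, 63, 75]
  L1: h(4,39)=(4*31+39)%997=163 h(13,63)=(13*31+63)%997=466 h(75,75)=(75*31+75)%997=406 -> [163, 466, 406]
  L2: h(163,466)=(163*31+466)%997=534 h(406,406)=(406*31+406)%997=31 -> [534, 31]
  L3: h(534,31)=(534*31+31)%997=633 -> [633]
  root = 633 == target 633  ** MATCH **
Candidate D produces the target root.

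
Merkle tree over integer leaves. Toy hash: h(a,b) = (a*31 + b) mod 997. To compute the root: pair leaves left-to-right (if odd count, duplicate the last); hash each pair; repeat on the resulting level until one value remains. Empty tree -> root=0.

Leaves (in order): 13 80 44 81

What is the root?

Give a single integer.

L0: [13, 80, 44, 81]
L1: h(13,80)=(13*31+80)%997=483 h(44,81)=(44*31+81)%997=448 -> [483, 448]
L2: h(483,448)=(483*31+448)%997=466 -> [466]

Answer: 466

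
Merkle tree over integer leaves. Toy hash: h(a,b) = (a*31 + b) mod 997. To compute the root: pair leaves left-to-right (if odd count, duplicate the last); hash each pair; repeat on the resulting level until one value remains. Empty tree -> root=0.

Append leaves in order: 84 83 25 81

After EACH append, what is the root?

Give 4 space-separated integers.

After append 84 (leaves=[84]):
  L0: [84]
  root=84
After append 83 (leaves=[84, 83]):
  L0: [84, 83]
  L1: h(84,83)=(84*31+83)%997=693 -> [693]
  root=693
After append 25 (leaves=[84, 83, 25]):
  L0: [84, 83, 25]
  L1: h(84,83)=(84*31+83)%997=693 h(25,25)=(25*31+25)%997=800 -> [693, 800]
  L2: h(693,800)=(693*31+800)%997=349 -> [349]
  root=349
After append 81 (leaves=[84, 83, 25, 81]):
  L0: [84, 83, 25, 81]
  L1: h(84,83)=(84*31+83)%997=693 h(25,81)=(25*31+81)%997=856 -> [693, 856]
  L2: h(693,856)=(693*31+856)%997=405 -> [405]
  root=405

Answer: 84 693 349 405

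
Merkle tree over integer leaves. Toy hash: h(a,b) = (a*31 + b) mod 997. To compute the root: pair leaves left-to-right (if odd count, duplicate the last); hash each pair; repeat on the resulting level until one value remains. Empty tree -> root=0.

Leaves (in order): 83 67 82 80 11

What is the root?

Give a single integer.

Answer: 497

Derivation:
L0: [83, 67, 82, 80, 11]
L1: h(83,67)=(83*31+67)%997=646 h(82,80)=(82*31+80)%997=628 h(11,11)=(11*31+11)%997=352 -> [646, 628, 352]
L2: h(646,628)=(646*31+628)%997=714 h(352,352)=(352*31+352)%997=297 -> [714, 297]
L3: h(714,297)=(714*31+297)%997=497 -> [497]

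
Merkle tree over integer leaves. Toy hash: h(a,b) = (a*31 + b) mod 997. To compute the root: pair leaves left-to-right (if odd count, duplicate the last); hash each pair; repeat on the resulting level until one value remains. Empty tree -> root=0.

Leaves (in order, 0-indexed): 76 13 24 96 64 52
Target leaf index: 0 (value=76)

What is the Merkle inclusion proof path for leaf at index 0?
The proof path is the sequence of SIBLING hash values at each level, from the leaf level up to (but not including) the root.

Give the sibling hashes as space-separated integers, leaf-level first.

Answer: 13 840 347

Derivation:
L0 (leaves): [76, 13, 24, 96, 64, 52], target index=0
L1: h(76,13)=(76*31+13)%997=375 [pair 0] h(24,96)=(24*31+96)%997=840 [pair 1] h(64,52)=(64*31+52)%997=42 [pair 2] -> [375, 840, 42]
  Sibling for proof at L0: 13
L2: h(375,840)=(375*31+840)%997=501 [pair 0] h(42,42)=(42*31+42)%997=347 [pair 1] -> [501, 347]
  Sibling for proof at L1: 840
L3: h(501,347)=(501*31+347)%997=923 [pair 0] -> [923]
  Sibling for proof at L2: 347
Root: 923
Proof path (sibling hashes from leaf to root): [13, 840, 347]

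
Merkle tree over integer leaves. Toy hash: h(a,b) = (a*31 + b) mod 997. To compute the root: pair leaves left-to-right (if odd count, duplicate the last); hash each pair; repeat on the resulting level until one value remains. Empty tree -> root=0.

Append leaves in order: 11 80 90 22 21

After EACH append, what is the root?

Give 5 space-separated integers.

Answer: 11 421 976 908 799

Derivation:
After append 11 (leaves=[11]):
  L0: [11]
  root=11
After append 80 (leaves=[11, 80]):
  L0: [11, 80]
  L1: h(11,80)=(11*31+80)%997=421 -> [421]
  root=421
After append 90 (leaves=[11, 80, 90]):
  L0: [11, 80, 90]
  L1: h(11,80)=(11*31+80)%997=421 h(90,90)=(90*31+90)%997=886 -> [421, 886]
  L2: h(421,886)=(421*31+886)%997=976 -> [976]
  root=976
After append 22 (leaves=[11, 80, 90, 22]):
  L0: [11, 80, 90, 22]
  L1: h(11,80)=(11*31+80)%997=421 h(90,22)=(90*31+22)%997=818 -> [421, 818]
  L2: h(421,818)=(421*31+818)%997=908 -> [908]
  root=908
After append 21 (leaves=[11, 80, 90, 22, 21]):
  L0: [11, 80, 90, 22, 21]
  L1: h(11,80)=(11*31+80)%997=421 h(90,22)=(90*31+22)%997=818 h(21,21)=(21*31+21)%997=672 -> [421, 818, 672]
  L2: h(421,818)=(421*31+818)%997=908 h(672,672)=(672*31+672)%997=567 -> [908, 567]
  L3: h(908,567)=(908*31+567)%997=799 -> [799]
  root=799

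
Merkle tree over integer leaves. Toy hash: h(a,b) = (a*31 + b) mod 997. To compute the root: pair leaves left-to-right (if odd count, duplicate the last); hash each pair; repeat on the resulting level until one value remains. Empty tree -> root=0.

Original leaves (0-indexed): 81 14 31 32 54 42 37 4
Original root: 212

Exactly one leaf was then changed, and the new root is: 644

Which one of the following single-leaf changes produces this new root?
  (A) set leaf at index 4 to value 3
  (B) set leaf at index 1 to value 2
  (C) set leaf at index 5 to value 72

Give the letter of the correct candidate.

Original leaves: [81, 14, 31, 32, 54, 42, 37, 4]
Target new root: 644
Try each candidate change and compute the resulting root:
Candidate A: set leaf[4] = 3 -> leaves = [81, 14, 31, 32, 3, 42, 37, 4]
  L0: [81, 14, 31, 32, 3, 42, 37, 4]
  L1: h(81,14)=(81*31+14)%997=531 h(31,32)=(31*31+32)%997=993 h(3,42)=(3*31+42)%997=135 h(37,4)=(37*31+4)%997=154 -> [531, 993, 135, 154]
  L2: h(531,993)=(531*31+993)%997=505 h(135,154)=(135*31+154)%997=351 -> [505, 351]
  L3: h(505,351)=(505*31+351)%997=54 -> [54]
  root = 54 != target 644
Candidate B: set leaf[1] = 2 -> leaves = [81, 2, 31, 32, 54, 42, 37, 4]
  L0: [81, 2, 31, 32, 54, 42, 37, 4]
  L1: h(81,2)=(81*31+2)%997=519 h(31,32)=(31*31+32)%997=993 h(54,42)=(54*31+42)%997=719 h(37,4)=(37*31+4)%997=154 -> [519, 993, 719, 154]
  L2: h(519,993)=(519*31+993)%997=133 h(719,154)=(719*31+154)%997=509 -> [133, 509]
  L3: h(133,509)=(133*31+509)%997=644 -> [644]
  root = 644 == target 644  ** MATCH **
Candidate C: set leaf[5] = 72 -> leaves = [81, 14, 31, 32, 54, 72, 37, 4]
  L0: [81, 14, 31, 32, 54, 72, 37, 4]
  L1: h(81,14)=(81*31+14)%997=531 h(31,32)=(31*31+32)%997=993 h(54,72)=(54*31+72)%997=749 h(37,4)=(37*31+4)%997=154 -> [531, 993, 749, 154]
  L2: h(531,993)=(531*31+993)%997=505 h(749,154)=(749*31+154)%997=442 -> [505, 442]
  L3: h(505,442)=(505*31+442)%997=145 -> [145]
  root = 145 != target 644
Candidate B produces the target root.

Answer: B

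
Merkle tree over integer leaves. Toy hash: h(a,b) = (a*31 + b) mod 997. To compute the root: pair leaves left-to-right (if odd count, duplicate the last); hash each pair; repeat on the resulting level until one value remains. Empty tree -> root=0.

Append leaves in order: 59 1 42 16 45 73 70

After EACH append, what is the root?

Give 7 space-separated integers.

After append 59 (leaves=[59]):
  L0: [59]
  root=59
After append 1 (leaves=[59, 1]):
  L0: [59, 1]
  L1: h(59,1)=(59*31+1)%997=833 -> [833]
  root=833
After append 42 (leaves=[59, 1, 42]):
  L0: [59, 1, 42]
  L1: h(59,1)=(59*31+1)%997=833 h(42,42)=(42*31+42)%997=347 -> [833, 347]
  L2: h(833,347)=(833*31+347)%997=248 -> [248]
  root=248
After append 16 (leaves=[59, 1, 42, 16]):
  L0: [59, 1, 42, 16]
  L1: h(59,1)=(59*31+1)%997=833 h(42,16)=(42*31+16)%997=321 -> [833, 321]
  L2: h(833,321)=(833*31+321)%997=222 -> [222]
  root=222
After append 45 (leaves=[59, 1, 42, 16, 45]):
  L0: [59, 1, 42, 16, 45]
  L1: h(59,1)=(59*31+1)%997=833 h(42,16)=(42*31+16)%997=321 h(45,45)=(45*31+45)%997=443 -> [833, 321, 443]
  L2: h(833,321)=(833*31+321)%997=222 h(443,443)=(443*31+443)%997=218 -> [222, 218]
  L3: h(222,218)=(222*31+218)%997=121 -> [121]
  root=121
After append 73 (leaves=[59, 1, 42, 16, 45, 73]):
  L0: [59, 1, 42, 16, 45, 73]
  L1: h(59,1)=(59*31+1)%997=833 h(42,16)=(42*31+16)%997=321 h(45,73)=(45*31+73)%997=471 -> [833, 321, 471]
  L2: h(833,321)=(833*31+321)%997=222 h(471,471)=(471*31+471)%997=117 -> [222, 117]
  L3: h(222,117)=(222*31+117)%997=20 -> [20]
  root=20
After append 70 (leaves=[59, 1, 42, 16, 45, 73, 70]):
  L0: [59, 1, 42, 16, 45, 73, 70]
  L1: h(59,1)=(59*31+1)%997=833 h(42,16)=(42*31+16)%997=321 h(45,73)=(45*31+73)%997=471 h(70,70)=(70*31+70)%997=246 -> [833, 321, 471, 246]
  L2: h(833,321)=(833*31+321)%997=222 h(471,246)=(471*31+246)%997=889 -> [222, 889]
  L3: h(222,889)=(222*31+889)%997=792 -> [792]
  root=792

Answer: 59 833 248 222 121 20 792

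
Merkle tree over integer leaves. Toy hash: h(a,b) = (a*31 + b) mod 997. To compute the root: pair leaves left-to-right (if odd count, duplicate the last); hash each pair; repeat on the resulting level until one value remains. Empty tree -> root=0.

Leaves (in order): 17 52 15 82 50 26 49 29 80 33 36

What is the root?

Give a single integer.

Answer: 736

Derivation:
L0: [17, 52, 15, 82, 50, 26, 49, 29, 80, 33, 36]
L1: h(17,52)=(17*31+52)%997=579 h(15,82)=(15*31+82)%997=547 h(50,26)=(50*31+26)%997=579 h(49,29)=(49*31+29)%997=551 h(80,33)=(80*31+33)%997=519 h(36,36)=(36*31+36)%997=155 -> [579, 547, 579, 551, 519, 155]
L2: h(579,547)=(579*31+547)%997=550 h(579,551)=(579*31+551)%997=554 h(519,155)=(519*31+155)%997=292 -> [550, 554, 292]
L3: h(550,554)=(550*31+554)%997=655 h(292,292)=(292*31+292)%997=371 -> [655, 371]
L4: h(655,371)=(655*31+371)%997=736 -> [736]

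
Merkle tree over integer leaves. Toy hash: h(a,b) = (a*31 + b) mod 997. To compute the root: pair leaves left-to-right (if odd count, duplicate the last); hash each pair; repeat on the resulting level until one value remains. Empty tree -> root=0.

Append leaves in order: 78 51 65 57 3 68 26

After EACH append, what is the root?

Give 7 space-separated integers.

Answer: 78 475 853 845 354 440 114

Derivation:
After append 78 (leaves=[78]):
  L0: [78]
  root=78
After append 51 (leaves=[78, 51]):
  L0: [78, 51]
  L1: h(78,51)=(78*31+51)%997=475 -> [475]
  root=475
After append 65 (leaves=[78, 51, 65]):
  L0: [78, 51, 65]
  L1: h(78,51)=(78*31+51)%997=475 h(65,65)=(65*31+65)%997=86 -> [475, 86]
  L2: h(475,86)=(475*31+86)%997=853 -> [853]
  root=853
After append 57 (leaves=[78, 51, 65, 57]):
  L0: [78, 51, 65, 57]
  L1: h(78,51)=(78*31+51)%997=475 h(65,57)=(65*31+57)%997=78 -> [475, 78]
  L2: h(475,78)=(475*31+78)%997=845 -> [845]
  root=845
After append 3 (leaves=[78, 51, 65, 57, 3]):
  L0: [78, 51, 65, 57, 3]
  L1: h(78,51)=(78*31+51)%997=475 h(65,57)=(65*31+57)%997=78 h(3,3)=(3*31+3)%997=96 -> [475, 78, 96]
  L2: h(475,78)=(475*31+78)%997=845 h(96,96)=(96*31+96)%997=81 -> [845, 81]
  L3: h(845,81)=(845*31+81)%997=354 -> [354]
  root=354
After append 68 (leaves=[78, 51, 65, 57, 3, 68]):
  L0: [78, 51, 65, 57, 3, 68]
  L1: h(78,51)=(78*31+51)%997=475 h(65,57)=(65*31+57)%997=78 h(3,68)=(3*31+68)%997=161 -> [475, 78, 161]
  L2: h(475,78)=(475*31+78)%997=845 h(161,161)=(161*31+161)%997=167 -> [845, 167]
  L3: h(845,167)=(845*31+167)%997=440 -> [440]
  root=440
After append 26 (leaves=[78, 51, 65, 57, 3, 68, 26]):
  L0: [78, 51, 65, 57, 3, 68, 26]
  L1: h(78,51)=(78*31+51)%997=475 h(65,57)=(65*31+57)%997=78 h(3,68)=(3*31+68)%997=161 h(26,26)=(26*31+26)%997=832 -> [475, 78, 161, 832]
  L2: h(475,78)=(475*31+78)%997=845 h(161,832)=(161*31+832)%997=838 -> [845, 838]
  L3: h(845,838)=(845*31+838)%997=114 -> [114]
  root=114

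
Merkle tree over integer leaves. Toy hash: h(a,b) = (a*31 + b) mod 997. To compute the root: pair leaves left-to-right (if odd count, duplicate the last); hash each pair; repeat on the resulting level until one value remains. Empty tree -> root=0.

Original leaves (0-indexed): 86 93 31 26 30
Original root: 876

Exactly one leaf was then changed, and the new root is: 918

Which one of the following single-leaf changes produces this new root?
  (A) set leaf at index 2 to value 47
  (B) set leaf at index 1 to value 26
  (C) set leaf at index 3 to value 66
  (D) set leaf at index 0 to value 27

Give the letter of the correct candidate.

Answer: D

Derivation:
Original leaves: [86, 93, 31, 26, 30]
Target new root: 918
Try each candidate change and compute the resulting root:
Candidate A: set leaf[2] = 47 -> leaves = [86, 93, 47, 26, 30]
  L0: [86, 93, 47, 26, 30]
  L1: h(86,93)=(86*31+93)%997=765 h(47,26)=(47*31+26)%997=486 h(30,30)=(30*31+30)%997=960 -> [765, 486, 960]
  L2: h(765,486)=(765*31+486)%997=273 h(960,960)=(960*31+960)%997=810 -> [273, 810]
  L3: h(273,810)=(273*31+810)%997=300 -> [300]
  root = 300 != target 918
Candidate B: set leaf[1] = 26 -> leaves = [86, 26, 31, 26, 30]
  L0: [86, 26, 31, 26, 30]
  L1: h(86,26)=(86*31+26)%997=698 h(31,26)=(31*31+26)%997=987 h(30,30)=(30*31+30)%997=960 -> [698, 987, 960]
  L2: h(698,987)=(698*31+987)%997=691 h(960,960)=(960*31+960)%997=810 -> [691, 810]
  L3: h(691,810)=(691*31+810)%997=297 -> [297]
  root = 297 != target 918
Candidate C: set leaf[3] = 66 -> leaves = [86, 93, 31, 66, 30]
  L0: [86, 93, 31, 66, 30]
  L1: h(86,93)=(86*31+93)%997=765 h(31,66)=(31*31+66)%997=30 h(30,30)=(30*31+30)%997=960 -> [765, 30, 960]
  L2: h(765,30)=(765*31+30)%997=814 h(960,960)=(960*31+960)%997=810 -> [814, 810]
  L3: h(814,810)=(814*31+810)%997=122 -> [122]
  root = 122 != target 918
Candidate D: set leaf[0] = 27 -> leaves = [27, 93, 31, 26, 30]
  L0: [27, 93, 31, 26, 30]
  L1: h(27,93)=(27*31+93)%997=930 h(31,26)=(31*31+26)%997=987 h(30,30)=(30*31+30)%997=960 -> [930, 987, 960]
  L2: h(930,987)=(930*31+987)%997=904 h(960,960)=(960*31+960)%997=810 -> [904, 810]
  L3: h(904,810)=(904*31+810)%997=918 -> [918]
  root = 918 == target 918  ** MATCH **
Candidate D produces the target root.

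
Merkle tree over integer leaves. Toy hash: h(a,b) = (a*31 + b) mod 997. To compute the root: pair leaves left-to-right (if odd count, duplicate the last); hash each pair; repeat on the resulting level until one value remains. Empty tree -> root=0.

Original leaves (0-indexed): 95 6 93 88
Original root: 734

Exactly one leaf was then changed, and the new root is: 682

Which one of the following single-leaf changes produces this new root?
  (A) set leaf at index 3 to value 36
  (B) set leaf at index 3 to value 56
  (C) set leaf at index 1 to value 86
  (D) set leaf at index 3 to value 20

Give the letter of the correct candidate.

Answer: A

Derivation:
Original leaves: [95, 6, 93, 88]
Target new root: 682
Try each candidate change and compute the resulting root:
Candidate A: set leaf[3] = 36 -> leaves = [95, 6, 93, 36]
  L0: [95, 6, 93, 36]
  L1: h(95,6)=(95*31+6)%997=957 h(93,36)=(93*31+36)%997=925 -> [957, 925]
  L2: h(957,925)=(957*31+925)%997=682 -> [682]
  root = 682 == target 682  ** MATCH **
Candidate B: set leaf[3] = 56 -> leaves = [95, 6, 93, 56]
  L0: [95, 6, 93, 56]
  L1: h(95,6)=(95*31+6)%997=957 h(93,56)=(93*31+56)%997=945 -> [957, 945]
  L2: h(957,945)=(957*31+945)%997=702 -> [702]
  root = 702 != target 682
Candidate C: set leaf[1] = 86 -> leaves = [95, 86, 93, 88]
  L0: [95, 86, 93, 88]
  L1: h(95,86)=(95*31+86)%997=40 h(93,88)=(93*31+88)%997=977 -> [40, 977]
  L2: h(40,977)=(40*31+977)%997=223 -> [223]
  root = 223 != target 682
Candidate D: set leaf[3] = 20 -> leaves = [95, 6, 93, 20]
  L0: [95, 6, 93, 20]
  L1: h(95,6)=(95*31+6)%997=957 h(93,20)=(93*31+20)%997=909 -> [957, 909]
  L2: h(957,909)=(957*31+909)%997=666 -> [666]
  root = 666 != target 682
Candidate A produces the target root.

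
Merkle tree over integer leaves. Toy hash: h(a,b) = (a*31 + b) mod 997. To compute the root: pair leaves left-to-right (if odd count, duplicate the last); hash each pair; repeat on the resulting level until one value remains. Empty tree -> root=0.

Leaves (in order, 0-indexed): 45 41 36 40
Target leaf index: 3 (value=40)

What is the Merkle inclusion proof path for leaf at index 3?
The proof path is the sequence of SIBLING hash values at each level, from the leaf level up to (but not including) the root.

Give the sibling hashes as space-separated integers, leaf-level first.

L0 (leaves): [45, 41, 36, 40], target index=3
L1: h(45,41)=(45*31+41)%997=439 [pair 0] h(36,40)=(36*31+40)%997=159 [pair 1] -> [439, 159]
  Sibling for proof at L0: 36
L2: h(439,159)=(439*31+159)%997=807 [pair 0] -> [807]
  Sibling for proof at L1: 439
Root: 807
Proof path (sibling hashes from leaf to root): [36, 439]

Answer: 36 439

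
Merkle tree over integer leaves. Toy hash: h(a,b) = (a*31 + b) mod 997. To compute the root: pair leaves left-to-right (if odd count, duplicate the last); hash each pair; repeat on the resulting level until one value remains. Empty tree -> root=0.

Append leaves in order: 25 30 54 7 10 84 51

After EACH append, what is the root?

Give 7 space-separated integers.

After append 25 (leaves=[25]):
  L0: [25]
  root=25
After append 30 (leaves=[25, 30]):
  L0: [25, 30]
  L1: h(25,30)=(25*31+30)%997=805 -> [805]
  root=805
After append 54 (leaves=[25, 30, 54]):
  L0: [25, 30, 54]
  L1: h(25,30)=(25*31+30)%997=805 h(54,54)=(54*31+54)%997=731 -> [805, 731]
  L2: h(805,731)=(805*31+731)%997=761 -> [761]
  root=761
After append 7 (leaves=[25, 30, 54, 7]):
  L0: [25, 30, 54, 7]
  L1: h(25,30)=(25*31+30)%997=805 h(54,7)=(54*31+7)%997=684 -> [805, 684]
  L2: h(805,684)=(805*31+684)%997=714 -> [714]
  root=714
After append 10 (leaves=[25, 30, 54, 7, 10]):
  L0: [25, 30, 54, 7, 10]
  L1: h(25,30)=(25*31+30)%997=805 h(54,7)=(54*31+7)%997=684 h(10,10)=(10*31+10)%997=320 -> [805, 684, 320]
  L2: h(805,684)=(805*31+684)%997=714 h(320,320)=(320*31+320)%997=270 -> [714, 270]
  L3: h(714,270)=(714*31+270)%997=470 -> [470]
  root=470
After append 84 (leaves=[25, 30, 54, 7, 10, 84]):
  L0: [25, 30, 54, 7, 10, 84]
  L1: h(25,30)=(25*31+30)%997=805 h(54,7)=(54*31+7)%997=684 h(10,84)=(10*31+84)%997=394 -> [805, 684, 394]
  L2: h(805,684)=(805*31+684)%997=714 h(394,394)=(394*31+394)%997=644 -> [714, 644]
  L3: h(714,644)=(714*31+644)%997=844 -> [844]
  root=844
After append 51 (leaves=[25, 30, 54, 7, 10, 84, 51]):
  L0: [25, 30, 54, 7, 10, 84, 51]
  L1: h(25,30)=(25*31+30)%997=805 h(54,7)=(54*31+7)%997=684 h(10,84)=(10*31+84)%997=394 h(51,51)=(51*31+51)%997=635 -> [805, 684, 394, 635]
  L2: h(805,684)=(805*31+684)%997=714 h(394,635)=(394*31+635)%997=885 -> [714, 885]
  L3: h(714,885)=(714*31+885)%997=88 -> [88]
  root=88

Answer: 25 805 761 714 470 844 88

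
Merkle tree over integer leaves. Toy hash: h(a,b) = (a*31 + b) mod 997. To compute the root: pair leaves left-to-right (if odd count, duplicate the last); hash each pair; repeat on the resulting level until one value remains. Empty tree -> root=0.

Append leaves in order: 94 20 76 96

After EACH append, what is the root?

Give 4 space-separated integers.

After append 94 (leaves=[94]):
  L0: [94]
  root=94
After append 20 (leaves=[94, 20]):
  L0: [94, 20]
  L1: h(94,20)=(94*31+20)%997=940 -> [940]
  root=940
After append 76 (leaves=[94, 20, 76]):
  L0: [94, 20, 76]
  L1: h(94,20)=(94*31+20)%997=940 h(76,76)=(76*31+76)%997=438 -> [940, 438]
  L2: h(940,438)=(940*31+438)%997=665 -> [665]
  root=665
After append 96 (leaves=[94, 20, 76, 96]):
  L0: [94, 20, 76, 96]
  L1: h(94,20)=(94*31+20)%997=940 h(76,96)=(76*31+96)%997=458 -> [940, 458]
  L2: h(940,458)=(940*31+458)%997=685 -> [685]
  root=685

Answer: 94 940 665 685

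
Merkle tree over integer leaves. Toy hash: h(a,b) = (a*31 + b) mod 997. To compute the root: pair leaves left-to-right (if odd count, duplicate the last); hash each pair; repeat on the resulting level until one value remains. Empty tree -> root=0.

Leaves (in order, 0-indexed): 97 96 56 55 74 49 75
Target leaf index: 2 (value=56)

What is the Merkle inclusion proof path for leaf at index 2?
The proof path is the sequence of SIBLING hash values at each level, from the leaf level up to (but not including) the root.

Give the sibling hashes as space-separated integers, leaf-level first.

Answer: 55 112 258

Derivation:
L0 (leaves): [97, 96, 56, 55, 74, 49, 75], target index=2
L1: h(97,96)=(97*31+96)%997=112 [pair 0] h(56,55)=(56*31+55)%997=794 [pair 1] h(74,49)=(74*31+49)%997=349 [pair 2] h(75,75)=(75*31+75)%997=406 [pair 3] -> [112, 794, 349, 406]
  Sibling for proof at L0: 55
L2: h(112,794)=(112*31+794)%997=278 [pair 0] h(349,406)=(349*31+406)%997=258 [pair 1] -> [278, 258]
  Sibling for proof at L1: 112
L3: h(278,258)=(278*31+258)%997=900 [pair 0] -> [900]
  Sibling for proof at L2: 258
Root: 900
Proof path (sibling hashes from leaf to root): [55, 112, 258]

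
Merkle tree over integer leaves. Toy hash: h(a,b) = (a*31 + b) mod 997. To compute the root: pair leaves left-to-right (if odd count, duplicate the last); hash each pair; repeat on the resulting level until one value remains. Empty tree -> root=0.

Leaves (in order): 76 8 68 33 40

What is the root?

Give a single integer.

L0: [76, 8, 68, 33, 40]
L1: h(76,8)=(76*31+8)%997=370 h(68,33)=(68*31+33)%997=147 h(40,40)=(40*31+40)%997=283 -> [370, 147, 283]
L2: h(370,147)=(370*31+147)%997=650 h(283,283)=(283*31+283)%997=83 -> [650, 83]
L3: h(650,83)=(650*31+83)%997=293 -> [293]

Answer: 293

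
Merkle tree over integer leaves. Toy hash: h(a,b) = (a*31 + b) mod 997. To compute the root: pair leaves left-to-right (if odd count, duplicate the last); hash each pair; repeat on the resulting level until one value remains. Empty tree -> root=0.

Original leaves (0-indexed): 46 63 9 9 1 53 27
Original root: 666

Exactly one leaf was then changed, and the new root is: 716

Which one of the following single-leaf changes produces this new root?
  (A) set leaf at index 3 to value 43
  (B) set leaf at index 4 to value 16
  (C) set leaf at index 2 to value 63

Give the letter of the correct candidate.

Answer: C

Derivation:
Original leaves: [46, 63, 9, 9, 1, 53, 27]
Target new root: 716
Try each candidate change and compute the resulting root:
Candidate A: set leaf[3] = 43 -> leaves = [46, 63, 9, 43, 1, 53, 27]
  L0: [46, 63, 9, 43, 1, 53, 27]
  L1: h(46,63)=(46*31+63)%997=492 h(9,43)=(9*31+43)%997=322 h(1,53)=(1*31+53)%997=84 h(27,27)=(27*31+27)%997=864 -> [492, 322, 84, 864]
  L2: h(492,322)=(492*31+322)%997=619 h(84,864)=(84*31+864)%997=477 -> [619, 477]
  L3: h(619,477)=(619*31+477)%997=723 -> [723]
  root = 723 != target 716
Candidate B: set leaf[4] = 16 -> leaves = [46, 63, 9, 9, 16, 53, 27]
  L0: [46, 63, 9, 9, 16, 53, 27]
  L1: h(46,63)=(46*31+63)%997=492 h(9,9)=(9*31+9)%997=288 h(16,53)=(16*31+53)%997=549 h(27,27)=(27*31+27)%997=864 -> [492, 288, 549, 864]
  L2: h(492,288)=(492*31+288)%997=585 h(549,864)=(549*31+864)%997=934 -> [585, 934]
  L3: h(585,934)=(585*31+934)%997=126 -> [126]
  root = 126 != target 716
Candidate C: set leaf[2] = 63 -> leaves = [46, 63, 63, 9, 1, 53, 27]
  L0: [46, 63, 63, 9, 1, 53, 27]
  L1: h(46,63)=(46*31+63)%997=492 h(63,9)=(63*31+9)%997=965 h(1,53)=(1*31+53)%997=84 h(27,27)=(27*31+27)%997=864 -> [492, 965, 84, 864]
  L2: h(492,965)=(492*31+965)%997=265 h(84,864)=(84*31+864)%997=477 -> [265, 477]
  L3: h(265,477)=(265*31+477)%997=716 -> [716]
  root = 716 == target 716  ** MATCH **
Candidate C produces the target root.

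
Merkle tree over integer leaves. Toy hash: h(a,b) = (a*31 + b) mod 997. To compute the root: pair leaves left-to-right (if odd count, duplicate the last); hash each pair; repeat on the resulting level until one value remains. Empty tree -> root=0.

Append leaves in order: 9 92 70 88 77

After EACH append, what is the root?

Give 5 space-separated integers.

Answer: 9 371 780 798 895

Derivation:
After append 9 (leaves=[9]):
  L0: [9]
  root=9
After append 92 (leaves=[9, 92]):
  L0: [9, 92]
  L1: h(9,92)=(9*31+92)%997=371 -> [371]
  root=371
After append 70 (leaves=[9, 92, 70]):
  L0: [9, 92, 70]
  L1: h(9,92)=(9*31+92)%997=371 h(70,70)=(70*31+70)%997=246 -> [371, 246]
  L2: h(371,246)=(371*31+246)%997=780 -> [780]
  root=780
After append 88 (leaves=[9, 92, 70, 88]):
  L0: [9, 92, 70, 88]
  L1: h(9,92)=(9*31+92)%997=371 h(70,88)=(70*31+88)%997=264 -> [371, 264]
  L2: h(371,264)=(371*31+264)%997=798 -> [798]
  root=798
After append 77 (leaves=[9, 92, 70, 88, 77]):
  L0: [9, 92, 70, 88, 77]
  L1: h(9,92)=(9*31+92)%997=371 h(70,88)=(70*31+88)%997=264 h(77,77)=(77*31+77)%997=470 -> [371, 264, 470]
  L2: h(371,264)=(371*31+264)%997=798 h(470,470)=(470*31+470)%997=85 -> [798, 85]
  L3: h(798,85)=(798*31+85)%997=895 -> [895]
  root=895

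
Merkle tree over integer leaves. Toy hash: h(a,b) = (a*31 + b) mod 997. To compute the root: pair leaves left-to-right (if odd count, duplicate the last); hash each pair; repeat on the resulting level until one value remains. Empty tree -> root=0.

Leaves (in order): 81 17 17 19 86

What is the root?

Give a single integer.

L0: [81, 17, 17, 19, 86]
L1: h(81,17)=(81*31+17)%997=534 h(17,19)=(17*31+19)%997=546 h(86,86)=(86*31+86)%997=758 -> [534, 546, 758]
L2: h(534,546)=(534*31+546)%997=151 h(758,758)=(758*31+758)%997=328 -> [151, 328]
L3: h(151,328)=(151*31+328)%997=24 -> [24]

Answer: 24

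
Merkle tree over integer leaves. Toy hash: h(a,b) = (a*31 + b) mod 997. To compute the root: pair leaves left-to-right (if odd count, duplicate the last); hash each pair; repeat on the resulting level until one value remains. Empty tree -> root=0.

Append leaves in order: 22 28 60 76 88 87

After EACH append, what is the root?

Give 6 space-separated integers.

After append 22 (leaves=[22]):
  L0: [22]
  root=22
After append 28 (leaves=[22, 28]):
  L0: [22, 28]
  L1: h(22,28)=(22*31+28)%997=710 -> [710]
  root=710
After append 60 (leaves=[22, 28, 60]):
  L0: [22, 28, 60]
  L1: h(22,28)=(22*31+28)%997=710 h(60,60)=(60*31+60)%997=923 -> [710, 923]
  L2: h(710,923)=(710*31+923)%997=2 -> [2]
  root=2
After append 76 (leaves=[22, 28, 60, 76]):
  L0: [22, 28, 60, 76]
  L1: h(22,28)=(22*31+28)%997=710 h(60,76)=(60*31+76)%997=939 -> [710, 939]
  L2: h(710,939)=(710*31+939)%997=18 -> [18]
  root=18
After append 88 (leaves=[22, 28, 60, 76, 88]):
  L0: [22, 28, 60, 76, 88]
  L1: h(22,28)=(22*31+28)%997=710 h(60,76)=(60*31+76)%997=939 h(88,88)=(88*31+88)%997=822 -> [710, 939, 822]
  L2: h(710,939)=(710*31+939)%997=18 h(822,822)=(822*31+822)%997=382 -> [18, 382]
  L3: h(18,382)=(18*31+382)%997=940 -> [940]
  root=940
After append 87 (leaves=[22, 28, 60, 76, 88, 87]):
  L0: [22, 28, 60, 76, 88, 87]
  L1: h(22,28)=(22*31+28)%997=710 h(60,76)=(60*31+76)%997=939 h(88,87)=(88*31+87)%997=821 -> [710, 939, 821]
  L2: h(710,939)=(710*31+939)%997=18 h(821,821)=(821*31+821)%997=350 -> [18, 350]
  L3: h(18,350)=(18*31+350)%997=908 -> [908]
  root=908

Answer: 22 710 2 18 940 908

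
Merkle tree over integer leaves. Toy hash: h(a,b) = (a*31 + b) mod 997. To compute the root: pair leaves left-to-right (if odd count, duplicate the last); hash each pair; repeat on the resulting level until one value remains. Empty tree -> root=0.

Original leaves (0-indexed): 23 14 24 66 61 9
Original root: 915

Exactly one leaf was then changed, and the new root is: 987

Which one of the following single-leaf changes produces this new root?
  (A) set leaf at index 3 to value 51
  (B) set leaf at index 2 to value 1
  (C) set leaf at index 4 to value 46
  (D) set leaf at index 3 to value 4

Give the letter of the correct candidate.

Original leaves: [23, 14, 24, 66, 61, 9]
Target new root: 987
Try each candidate change and compute the resulting root:
Candidate A: set leaf[3] = 51 -> leaves = [23, 14, 24, 51, 61, 9]
  L0: [23, 14, 24, 51, 61, 9]
  L1: h(23,14)=(23*31+14)%997=727 h(24,51)=(24*31+51)%997=795 h(61,9)=(61*31+9)%997=903 -> [727, 795, 903]
  L2: h(727,795)=(727*31+795)%997=401 h(903,903)=(903*31+903)%997=980 -> [401, 980]
  L3: h(401,980)=(401*31+980)%997=450 -> [450]
  root = 450 != target 987
Candidate B: set leaf[2] = 1 -> leaves = [23, 14, 1, 66, 61, 9]
  L0: [23, 14, 1, 66, 61, 9]
  L1: h(23,14)=(23*31+14)%997=727 h(1,66)=(1*31+66)%997=97 h(61,9)=(61*31+9)%997=903 -> [727, 97, 903]
  L2: h(727,97)=(727*31+97)%997=700 h(903,903)=(903*31+903)%997=980 -> [700, 980]
  L3: h(700,980)=(700*31+980)%997=746 -> [746]
  root = 746 != target 987
Candidate C: set leaf[4] = 46 -> leaves = [23, 14, 24, 66, 46, 9]
  L0: [23, 14, 24, 66, 46, 9]
  L1: h(23,14)=(23*31+14)%997=727 h(24,66)=(24*31+66)%997=810 h(46,9)=(46*31+9)%997=438 -> [727, 810, 438]
  L2: h(727,810)=(727*31+810)%997=416 h(438,438)=(438*31+438)%997=58 -> [416, 58]
  L3: h(416,58)=(416*31+58)%997=990 -> [990]
  root = 990 != target 987
Candidate D: set leaf[3] = 4 -> leaves = [23, 14, 24, 4, 61, 9]
  L0: [23, 14, 24, 4, 61, 9]
  L1: h(23,14)=(23*31+14)%997=727 h(24,4)=(24*31+4)%997=748 h(61,9)=(61*31+9)%997=903 -> [727, 748, 903]
  L2: h(727,748)=(727*31+748)%997=354 h(903,903)=(903*31+903)%997=980 -> [354, 980]
  L3: h(354,980)=(354*31+980)%997=987 -> [987]
  root = 987 == target 987  ** MATCH **
Candidate D produces the target root.

Answer: D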